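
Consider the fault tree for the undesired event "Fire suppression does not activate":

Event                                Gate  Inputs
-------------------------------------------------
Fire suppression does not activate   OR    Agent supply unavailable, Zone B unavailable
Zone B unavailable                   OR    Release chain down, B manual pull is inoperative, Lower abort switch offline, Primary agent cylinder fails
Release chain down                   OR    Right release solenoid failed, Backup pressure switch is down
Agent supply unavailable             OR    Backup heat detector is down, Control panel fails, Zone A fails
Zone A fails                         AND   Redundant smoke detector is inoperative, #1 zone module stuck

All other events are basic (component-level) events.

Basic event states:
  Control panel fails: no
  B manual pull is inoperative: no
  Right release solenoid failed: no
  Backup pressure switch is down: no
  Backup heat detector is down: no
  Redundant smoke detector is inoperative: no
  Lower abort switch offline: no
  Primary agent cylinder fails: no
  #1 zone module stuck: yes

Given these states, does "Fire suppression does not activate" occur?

No

Zone A fails [AND]: Redundant smoke detector is inoperative=not, #1 zone module stuck=occurs → not all inputs occur → does not occur.
Agent supply unavailable [OR]: Backup heat detector is down=not, Control panel fails=not, Zone A fails=not → no input occurs → does not occur.
Release chain down [OR]: Right release solenoid failed=not, Backup pressure switch is down=not → no input occurs → does not occur.
Zone B unavailable [OR]: Release chain down=not, B manual pull is inoperative=not, Lower abort switch offline=not, Primary agent cylinder fails=not → no input occurs → does not occur.
Fire suppression does not activate [OR]: Agent supply unavailable=not, Zone B unavailable=not → no input occurs → does not occur.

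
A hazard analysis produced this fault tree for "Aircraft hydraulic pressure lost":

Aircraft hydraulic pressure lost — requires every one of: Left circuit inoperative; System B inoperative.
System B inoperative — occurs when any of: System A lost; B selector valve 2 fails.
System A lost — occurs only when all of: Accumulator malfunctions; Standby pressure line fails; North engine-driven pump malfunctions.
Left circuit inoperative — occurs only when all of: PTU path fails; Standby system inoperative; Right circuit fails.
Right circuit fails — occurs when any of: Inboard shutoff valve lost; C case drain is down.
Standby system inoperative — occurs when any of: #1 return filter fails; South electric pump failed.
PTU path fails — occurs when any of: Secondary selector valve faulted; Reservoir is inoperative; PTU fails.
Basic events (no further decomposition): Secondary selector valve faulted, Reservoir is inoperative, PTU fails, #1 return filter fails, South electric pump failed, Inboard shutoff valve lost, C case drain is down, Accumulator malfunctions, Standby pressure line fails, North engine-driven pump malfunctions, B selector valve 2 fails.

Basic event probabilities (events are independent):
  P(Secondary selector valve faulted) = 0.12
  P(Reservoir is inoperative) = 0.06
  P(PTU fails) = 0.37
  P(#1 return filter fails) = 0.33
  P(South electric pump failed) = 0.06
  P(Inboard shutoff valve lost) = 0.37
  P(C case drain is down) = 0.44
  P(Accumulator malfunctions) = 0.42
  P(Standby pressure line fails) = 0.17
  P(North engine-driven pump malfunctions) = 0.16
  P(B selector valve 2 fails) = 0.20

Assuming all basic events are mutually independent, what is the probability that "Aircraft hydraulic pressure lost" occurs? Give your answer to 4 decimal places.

P(PTU path fails) [OR] = 1 − (1−0.12) × (1−0.06) × (1−0.37) = 0.478864
P(Standby system inoperative) [OR] = 1 − (1−0.33) × (1−0.06) = 0.370200
P(Right circuit fails) [OR] = 1 − (1−0.37) × (1−0.44) = 0.647200
P(Left circuit inoperative) [AND] = 0.478864 × 0.370200 × 0.647200 = 0.114733
P(System A lost) [AND] = 0.42 × 0.17 × 0.16 = 0.011424
P(System B inoperative) [OR] = 1 − (1−0.011424) × (1−0.20) = 0.209139
P(Aircraft hydraulic pressure lost) [AND] = 0.114733 × 0.209139 = 0.023995
Rounded to 4 decimal places: P(Aircraft hydraulic pressure lost) ≈ 0.0240.

0.0240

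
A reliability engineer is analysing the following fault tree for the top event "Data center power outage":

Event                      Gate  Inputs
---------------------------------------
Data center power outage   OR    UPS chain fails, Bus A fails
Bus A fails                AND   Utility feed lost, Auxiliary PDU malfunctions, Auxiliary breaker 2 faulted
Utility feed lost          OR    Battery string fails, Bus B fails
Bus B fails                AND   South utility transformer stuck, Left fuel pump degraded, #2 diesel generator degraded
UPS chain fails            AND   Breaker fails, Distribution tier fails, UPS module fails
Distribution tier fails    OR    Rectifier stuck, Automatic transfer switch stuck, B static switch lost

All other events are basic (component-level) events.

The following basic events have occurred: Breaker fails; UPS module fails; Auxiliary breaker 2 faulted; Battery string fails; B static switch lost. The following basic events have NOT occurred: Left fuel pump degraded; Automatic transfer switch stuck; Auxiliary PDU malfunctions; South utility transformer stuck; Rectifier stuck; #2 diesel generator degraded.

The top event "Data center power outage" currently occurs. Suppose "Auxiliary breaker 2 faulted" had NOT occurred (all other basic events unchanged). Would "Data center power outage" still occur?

Yes

Counterfactual: set "Auxiliary breaker 2 faulted" to not occurred.
Distribution tier fails [OR]: Rectifier stuck=not, Automatic transfer switch stuck=not, B static switch lost=occurs → at least one input occurs → occurs.
UPS chain fails [AND]: Breaker fails=occurs, Distribution tier fails=occurs, UPS module fails=occurs → all inputs occur → occurs.
Bus B fails [AND]: South utility transformer stuck=not, Left fuel pump degraded=not, #2 diesel generator degraded=not → not all inputs occur → does not occur.
Utility feed lost [OR]: Battery string fails=occurs, Bus B fails=not → at least one input occurs → occurs.
Bus A fails [AND]: Utility feed lost=occurs, Auxiliary PDU malfunctions=not, Auxiliary breaker 2 faulted=not → not all inputs occur → does not occur.
Data center power outage [OR]: UPS chain fails=occurs, Bus A fails=not → at least one input occurs → occurs.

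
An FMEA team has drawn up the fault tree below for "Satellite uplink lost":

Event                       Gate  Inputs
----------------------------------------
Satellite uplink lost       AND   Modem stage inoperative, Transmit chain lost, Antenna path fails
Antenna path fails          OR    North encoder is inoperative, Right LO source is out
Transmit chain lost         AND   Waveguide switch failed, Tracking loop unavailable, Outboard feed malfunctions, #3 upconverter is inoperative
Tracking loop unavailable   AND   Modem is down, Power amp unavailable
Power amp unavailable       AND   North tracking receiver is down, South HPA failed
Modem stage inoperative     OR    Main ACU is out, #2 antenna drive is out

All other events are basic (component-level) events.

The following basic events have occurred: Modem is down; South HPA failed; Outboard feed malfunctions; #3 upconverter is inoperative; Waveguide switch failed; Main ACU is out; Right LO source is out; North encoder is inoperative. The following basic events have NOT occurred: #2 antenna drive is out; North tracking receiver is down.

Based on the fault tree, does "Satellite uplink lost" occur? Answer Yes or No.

Modem stage inoperative [OR]: Main ACU is out=occurs, #2 antenna drive is out=not → at least one input occurs → occurs.
Power amp unavailable [AND]: North tracking receiver is down=not, South HPA failed=occurs → not all inputs occur → does not occur.
Tracking loop unavailable [AND]: Modem is down=occurs, Power amp unavailable=not → not all inputs occur → does not occur.
Transmit chain lost [AND]: Waveguide switch failed=occurs, Tracking loop unavailable=not, Outboard feed malfunctions=occurs, #3 upconverter is inoperative=occurs → not all inputs occur → does not occur.
Antenna path fails [OR]: North encoder is inoperative=occurs, Right LO source is out=occurs → at least one input occurs → occurs.
Satellite uplink lost [AND]: Modem stage inoperative=occurs, Transmit chain lost=not, Antenna path fails=occurs → not all inputs occur → does not occur.

No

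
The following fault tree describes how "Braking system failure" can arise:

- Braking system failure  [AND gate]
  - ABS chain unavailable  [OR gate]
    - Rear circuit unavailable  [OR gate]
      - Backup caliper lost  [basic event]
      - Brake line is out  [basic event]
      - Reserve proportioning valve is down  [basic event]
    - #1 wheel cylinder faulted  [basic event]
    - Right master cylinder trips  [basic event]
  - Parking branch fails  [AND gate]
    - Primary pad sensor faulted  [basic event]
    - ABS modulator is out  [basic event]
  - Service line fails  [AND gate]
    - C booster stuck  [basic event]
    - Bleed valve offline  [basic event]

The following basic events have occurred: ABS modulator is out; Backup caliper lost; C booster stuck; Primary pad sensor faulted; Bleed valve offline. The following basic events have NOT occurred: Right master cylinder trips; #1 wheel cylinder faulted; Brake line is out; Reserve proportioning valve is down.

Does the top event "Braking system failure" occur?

Yes

Rear circuit unavailable [OR]: Backup caliper lost=occurs, Brake line is out=not, Reserve proportioning valve is down=not → at least one input occurs → occurs.
ABS chain unavailable [OR]: Rear circuit unavailable=occurs, #1 wheel cylinder faulted=not, Right master cylinder trips=not → at least one input occurs → occurs.
Parking branch fails [AND]: Primary pad sensor faulted=occurs, ABS modulator is out=occurs → all inputs occur → occurs.
Service line fails [AND]: C booster stuck=occurs, Bleed valve offline=occurs → all inputs occur → occurs.
Braking system failure [AND]: ABS chain unavailable=occurs, Parking branch fails=occurs, Service line fails=occurs → all inputs occur → occurs.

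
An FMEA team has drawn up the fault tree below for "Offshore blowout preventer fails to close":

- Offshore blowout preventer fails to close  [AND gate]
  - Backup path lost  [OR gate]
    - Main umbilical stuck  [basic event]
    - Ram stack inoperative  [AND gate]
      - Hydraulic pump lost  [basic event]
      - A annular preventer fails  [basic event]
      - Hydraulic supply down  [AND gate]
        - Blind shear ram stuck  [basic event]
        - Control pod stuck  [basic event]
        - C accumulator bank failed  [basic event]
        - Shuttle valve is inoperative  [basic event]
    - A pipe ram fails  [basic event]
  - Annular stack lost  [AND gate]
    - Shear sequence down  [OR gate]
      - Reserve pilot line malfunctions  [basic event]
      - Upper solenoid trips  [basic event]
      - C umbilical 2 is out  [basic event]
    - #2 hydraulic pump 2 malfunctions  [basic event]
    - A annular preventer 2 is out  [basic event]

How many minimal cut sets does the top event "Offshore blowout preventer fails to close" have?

Hydraulic supply down [AND]: one cut set from each child combined → 1 × 1 × 1 × 1 = 1 cut set(s).
Ram stack inoperative [AND]: one cut set from each child combined → 1 × 1 × 1 = 1 cut set(s).
Backup path lost [OR]: union of children's cut sets → 3 cut set(s).
Shear sequence down [OR]: union of children's cut sets → 3 cut set(s).
Annular stack lost [AND]: one cut set from each child combined → 3 × 1 × 1 = 3 cut set(s).
Offshore blowout preventer fails to close [AND]: one cut set from each child combined → 3 × 3 = 9 cut set(s).
Minimal cut sets: {#2 hydraulic pump 2 malfunctions, A annular preventer 2 is out, Main umbilical stuck, Reserve pilot line malfunctions}; {#2 hydraulic pump 2 malfunctions, A annular preventer 2 is out, Main umbilical stuck, Upper solenoid trips}; {#2 hydraulic pump 2 malfunctions, A annular preventer 2 is out, C umbilical 2 is out, Main umbilical stuck}; {#2 hydraulic pump 2 malfunctions, A annular preventer 2 is out, A annular preventer fails, Blind shear ram stuck, C accumulator bank failed, Control pod stuck, Hydraulic pump lost, Reserve pilot line malfunctions, Shuttle valve is inoperative}; {#2 hydraulic pump 2 malfunctions, A annular preventer 2 is out, A annular preventer fails, Blind shear ram stuck, C accumulator bank failed, Control pod stuck, Hydraulic pump lost, Shuttle valve is inoperative, Upper solenoid trips}; {#2 hydraulic pump 2 malfunctions, A annular preventer 2 is out, A annular preventer fails, Blind shear ram stuck, C accumulator bank failed, C umbilical 2 is out, Control pod stuck, Hydraulic pump lost, Shuttle valve is inoperative}; {#2 hydraulic pump 2 malfunctions, A annular preventer 2 is out, A pipe ram fails, Reserve pilot line malfunctions}; {#2 hydraulic pump 2 malfunctions, A annular preventer 2 is out, A pipe ram fails, Upper solenoid trips}; {#2 hydraulic pump 2 malfunctions, A annular preventer 2 is out, A pipe ram fails, C umbilical 2 is out}.

9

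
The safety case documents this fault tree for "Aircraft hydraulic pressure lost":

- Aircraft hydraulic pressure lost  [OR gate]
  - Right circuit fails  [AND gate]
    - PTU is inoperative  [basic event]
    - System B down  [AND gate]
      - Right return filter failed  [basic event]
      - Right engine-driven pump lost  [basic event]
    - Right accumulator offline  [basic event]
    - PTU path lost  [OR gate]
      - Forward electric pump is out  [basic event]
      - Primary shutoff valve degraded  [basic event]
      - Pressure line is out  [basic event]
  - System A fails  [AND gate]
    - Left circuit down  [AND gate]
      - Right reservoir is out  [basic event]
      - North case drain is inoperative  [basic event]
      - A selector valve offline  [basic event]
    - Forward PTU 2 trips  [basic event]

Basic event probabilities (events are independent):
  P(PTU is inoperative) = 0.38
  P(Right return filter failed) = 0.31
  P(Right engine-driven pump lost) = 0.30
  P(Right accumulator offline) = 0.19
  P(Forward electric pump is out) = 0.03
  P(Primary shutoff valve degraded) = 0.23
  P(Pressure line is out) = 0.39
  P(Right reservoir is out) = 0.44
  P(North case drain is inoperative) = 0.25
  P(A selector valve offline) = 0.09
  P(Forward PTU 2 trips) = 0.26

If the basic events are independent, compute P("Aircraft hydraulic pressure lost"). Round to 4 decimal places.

0.0062

P(System B down) [AND] = 0.31 × 0.30 = 0.093000
P(PTU path lost) [OR] = 1 − (1−0.03) × (1−0.23) × (1−0.39) = 0.544391
P(Right circuit fails) [AND] = 0.38 × 0.093000 × 0.19 × 0.544391 = 0.003655
P(Left circuit down) [AND] = 0.44 × 0.25 × 0.09 = 0.009900
P(System A fails) [AND] = 0.009900 × 0.26 = 0.002574
P(Aircraft hydraulic pressure lost) [OR] = 1 − (1−0.003655) × (1−0.002574) = 0.006220
Rounded to 4 decimal places: P(Aircraft hydraulic pressure lost) ≈ 0.0062.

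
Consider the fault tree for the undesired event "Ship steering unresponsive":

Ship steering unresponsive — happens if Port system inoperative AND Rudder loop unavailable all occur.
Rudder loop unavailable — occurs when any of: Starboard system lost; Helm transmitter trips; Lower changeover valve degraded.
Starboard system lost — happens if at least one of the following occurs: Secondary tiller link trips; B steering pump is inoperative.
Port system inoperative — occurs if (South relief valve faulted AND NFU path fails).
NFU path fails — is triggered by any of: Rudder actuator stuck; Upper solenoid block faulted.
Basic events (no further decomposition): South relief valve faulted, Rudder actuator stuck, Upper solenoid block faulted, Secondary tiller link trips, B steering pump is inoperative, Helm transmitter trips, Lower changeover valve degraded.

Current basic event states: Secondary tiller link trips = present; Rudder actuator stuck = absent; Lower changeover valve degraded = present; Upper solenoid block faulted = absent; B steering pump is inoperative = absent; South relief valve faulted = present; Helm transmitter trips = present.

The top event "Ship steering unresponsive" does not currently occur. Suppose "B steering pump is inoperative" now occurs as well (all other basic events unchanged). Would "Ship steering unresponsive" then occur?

Counterfactual: set "B steering pump is inoperative" to occurred.
NFU path fails [OR]: Rudder actuator stuck=not, Upper solenoid block faulted=not → no input occurs → does not occur.
Port system inoperative [AND]: South relief valve faulted=occurs, NFU path fails=not → not all inputs occur → does not occur.
Starboard system lost [OR]: Secondary tiller link trips=occurs, B steering pump is inoperative=occurs → at least one input occurs → occurs.
Rudder loop unavailable [OR]: Starboard system lost=occurs, Helm transmitter trips=occurs, Lower changeover valve degraded=occurs → at least one input occurs → occurs.
Ship steering unresponsive [AND]: Port system inoperative=not, Rudder loop unavailable=occurs → not all inputs occur → does not occur.

No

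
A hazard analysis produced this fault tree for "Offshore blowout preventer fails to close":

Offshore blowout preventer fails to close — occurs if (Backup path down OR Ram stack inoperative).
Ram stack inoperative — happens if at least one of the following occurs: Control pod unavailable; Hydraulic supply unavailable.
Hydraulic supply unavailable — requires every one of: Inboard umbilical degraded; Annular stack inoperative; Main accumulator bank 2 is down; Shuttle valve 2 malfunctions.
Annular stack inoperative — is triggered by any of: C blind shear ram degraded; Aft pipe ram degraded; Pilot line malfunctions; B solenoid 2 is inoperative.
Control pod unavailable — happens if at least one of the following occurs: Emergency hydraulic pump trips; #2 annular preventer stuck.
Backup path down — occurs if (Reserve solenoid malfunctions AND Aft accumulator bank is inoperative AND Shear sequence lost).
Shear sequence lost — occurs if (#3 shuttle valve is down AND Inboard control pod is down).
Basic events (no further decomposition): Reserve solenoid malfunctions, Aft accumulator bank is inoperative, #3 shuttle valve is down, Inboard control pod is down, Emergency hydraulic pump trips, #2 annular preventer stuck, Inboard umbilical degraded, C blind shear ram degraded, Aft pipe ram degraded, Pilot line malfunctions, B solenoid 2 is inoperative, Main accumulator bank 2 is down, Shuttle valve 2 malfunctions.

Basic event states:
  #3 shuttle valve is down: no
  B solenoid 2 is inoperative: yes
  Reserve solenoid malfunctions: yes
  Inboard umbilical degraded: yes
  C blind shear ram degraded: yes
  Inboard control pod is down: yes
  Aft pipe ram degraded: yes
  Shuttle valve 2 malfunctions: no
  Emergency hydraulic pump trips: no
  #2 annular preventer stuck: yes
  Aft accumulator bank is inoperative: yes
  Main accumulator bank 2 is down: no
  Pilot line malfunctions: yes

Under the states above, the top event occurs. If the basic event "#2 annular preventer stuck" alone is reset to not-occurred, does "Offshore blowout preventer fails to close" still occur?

No

Counterfactual: set "#2 annular preventer stuck" to not occurred.
Shear sequence lost [AND]: #3 shuttle valve is down=not, Inboard control pod is down=occurs → not all inputs occur → does not occur.
Backup path down [AND]: Reserve solenoid malfunctions=occurs, Aft accumulator bank is inoperative=occurs, Shear sequence lost=not → not all inputs occur → does not occur.
Control pod unavailable [OR]: Emergency hydraulic pump trips=not, #2 annular preventer stuck=not → no input occurs → does not occur.
Annular stack inoperative [OR]: C blind shear ram degraded=occurs, Aft pipe ram degraded=occurs, Pilot line malfunctions=occurs, B solenoid 2 is inoperative=occurs → at least one input occurs → occurs.
Hydraulic supply unavailable [AND]: Inboard umbilical degraded=occurs, Annular stack inoperative=occurs, Main accumulator bank 2 is down=not, Shuttle valve 2 malfunctions=not → not all inputs occur → does not occur.
Ram stack inoperative [OR]: Control pod unavailable=not, Hydraulic supply unavailable=not → no input occurs → does not occur.
Offshore blowout preventer fails to close [OR]: Backup path down=not, Ram stack inoperative=not → no input occurs → does not occur.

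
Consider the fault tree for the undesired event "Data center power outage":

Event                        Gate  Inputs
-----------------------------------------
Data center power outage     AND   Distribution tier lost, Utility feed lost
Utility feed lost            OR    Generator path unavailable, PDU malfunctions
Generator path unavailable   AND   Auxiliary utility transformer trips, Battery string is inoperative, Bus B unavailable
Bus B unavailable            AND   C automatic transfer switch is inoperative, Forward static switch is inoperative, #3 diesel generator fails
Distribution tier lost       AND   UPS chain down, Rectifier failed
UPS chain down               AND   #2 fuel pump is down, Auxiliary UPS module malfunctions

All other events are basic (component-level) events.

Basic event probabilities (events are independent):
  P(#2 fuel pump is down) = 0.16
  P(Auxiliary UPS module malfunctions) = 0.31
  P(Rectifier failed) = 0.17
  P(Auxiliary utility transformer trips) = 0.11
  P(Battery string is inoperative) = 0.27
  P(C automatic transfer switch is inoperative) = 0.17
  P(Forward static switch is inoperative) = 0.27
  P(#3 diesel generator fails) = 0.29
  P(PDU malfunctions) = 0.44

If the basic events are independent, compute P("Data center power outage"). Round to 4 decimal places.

0.0037

P(UPS chain down) [AND] = 0.16 × 0.31 = 0.049600
P(Distribution tier lost) [AND] = 0.049600 × 0.17 = 0.008432
P(Bus B unavailable) [AND] = 0.17 × 0.27 × 0.29 = 0.013311
P(Generator path unavailable) [AND] = 0.11 × 0.27 × 0.013311 = 0.000395
P(Utility feed lost) [OR] = 1 − (1−0.000395) × (1−0.44) = 0.440221
P(Data center power outage) [AND] = 0.008432 × 0.440221 = 0.003712
Rounded to 4 decimal places: P(Data center power outage) ≈ 0.0037.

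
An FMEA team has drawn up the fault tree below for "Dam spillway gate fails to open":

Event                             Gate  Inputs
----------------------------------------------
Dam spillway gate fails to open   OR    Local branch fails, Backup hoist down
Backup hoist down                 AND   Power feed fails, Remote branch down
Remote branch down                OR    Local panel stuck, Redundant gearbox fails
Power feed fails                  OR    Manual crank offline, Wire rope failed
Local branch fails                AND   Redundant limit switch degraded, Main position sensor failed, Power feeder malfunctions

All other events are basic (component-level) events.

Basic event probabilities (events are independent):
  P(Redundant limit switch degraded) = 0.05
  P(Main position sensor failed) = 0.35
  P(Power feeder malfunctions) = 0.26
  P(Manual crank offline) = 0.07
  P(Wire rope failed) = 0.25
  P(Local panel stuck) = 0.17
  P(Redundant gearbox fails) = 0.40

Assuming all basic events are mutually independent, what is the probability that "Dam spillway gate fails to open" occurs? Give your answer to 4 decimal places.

0.1557

P(Local branch fails) [AND] = 0.05 × 0.35 × 0.26 = 0.004550
P(Power feed fails) [OR] = 1 − (1−0.07) × (1−0.25) = 0.302500
P(Remote branch down) [OR] = 1 − (1−0.17) × (1−0.40) = 0.502000
P(Backup hoist down) [AND] = 0.302500 × 0.502000 = 0.151855
P(Dam spillway gate fails to open) [OR] = 1 − (1−0.004550) × (1−0.151855) = 0.155714
Rounded to 4 decimal places: P(Dam spillway gate fails to open) ≈ 0.1557.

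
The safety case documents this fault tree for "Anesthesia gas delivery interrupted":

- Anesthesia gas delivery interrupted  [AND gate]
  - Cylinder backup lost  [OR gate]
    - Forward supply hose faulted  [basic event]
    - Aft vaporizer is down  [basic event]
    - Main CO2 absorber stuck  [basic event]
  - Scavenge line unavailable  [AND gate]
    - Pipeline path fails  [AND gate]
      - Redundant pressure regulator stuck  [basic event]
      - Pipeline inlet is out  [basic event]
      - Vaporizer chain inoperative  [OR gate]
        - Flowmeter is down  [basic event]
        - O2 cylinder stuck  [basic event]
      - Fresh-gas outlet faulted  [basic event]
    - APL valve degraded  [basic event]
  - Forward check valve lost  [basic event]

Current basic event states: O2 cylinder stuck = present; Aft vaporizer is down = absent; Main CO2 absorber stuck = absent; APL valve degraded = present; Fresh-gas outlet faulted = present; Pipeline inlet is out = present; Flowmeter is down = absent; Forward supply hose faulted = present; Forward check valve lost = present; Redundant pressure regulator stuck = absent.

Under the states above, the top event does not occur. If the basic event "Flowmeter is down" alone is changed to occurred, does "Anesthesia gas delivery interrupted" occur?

Counterfactual: set "Flowmeter is down" to occurred.
Cylinder backup lost [OR]: Forward supply hose faulted=occurs, Aft vaporizer is down=not, Main CO2 absorber stuck=not → at least one input occurs → occurs.
Vaporizer chain inoperative [OR]: Flowmeter is down=occurs, O2 cylinder stuck=occurs → at least one input occurs → occurs.
Pipeline path fails [AND]: Redundant pressure regulator stuck=not, Pipeline inlet is out=occurs, Vaporizer chain inoperative=occurs, Fresh-gas outlet faulted=occurs → not all inputs occur → does not occur.
Scavenge line unavailable [AND]: Pipeline path fails=not, APL valve degraded=occurs → not all inputs occur → does not occur.
Anesthesia gas delivery interrupted [AND]: Cylinder backup lost=occurs, Scavenge line unavailable=not, Forward check valve lost=occurs → not all inputs occur → does not occur.

No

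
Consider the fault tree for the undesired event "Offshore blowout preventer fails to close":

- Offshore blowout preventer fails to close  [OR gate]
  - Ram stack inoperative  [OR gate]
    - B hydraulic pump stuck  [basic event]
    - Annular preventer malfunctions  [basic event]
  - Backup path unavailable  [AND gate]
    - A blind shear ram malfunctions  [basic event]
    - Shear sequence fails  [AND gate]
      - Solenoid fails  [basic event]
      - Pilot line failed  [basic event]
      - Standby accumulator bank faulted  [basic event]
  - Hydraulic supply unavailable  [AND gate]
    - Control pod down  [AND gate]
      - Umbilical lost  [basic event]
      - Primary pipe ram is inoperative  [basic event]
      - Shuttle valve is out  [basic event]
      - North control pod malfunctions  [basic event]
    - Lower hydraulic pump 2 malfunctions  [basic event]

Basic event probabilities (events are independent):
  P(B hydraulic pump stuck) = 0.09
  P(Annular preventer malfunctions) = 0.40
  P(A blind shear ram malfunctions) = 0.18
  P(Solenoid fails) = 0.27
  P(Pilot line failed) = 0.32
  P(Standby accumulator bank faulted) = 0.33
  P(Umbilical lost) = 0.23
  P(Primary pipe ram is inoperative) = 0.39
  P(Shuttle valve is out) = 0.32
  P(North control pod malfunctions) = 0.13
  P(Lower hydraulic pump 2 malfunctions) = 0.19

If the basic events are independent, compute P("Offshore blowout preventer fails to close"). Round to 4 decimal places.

0.4572

P(Ram stack inoperative) [OR] = 1 − (1−0.09) × (1−0.40) = 0.454000
P(Shear sequence fails) [AND] = 0.27 × 0.32 × 0.33 = 0.028512
P(Backup path unavailable) [AND] = 0.18 × 0.028512 = 0.005132
P(Control pod down) [AND] = 0.23 × 0.39 × 0.32 × 0.13 = 0.003732
P(Hydraulic supply unavailable) [AND] = 0.003732 × 0.19 = 0.000709
P(Offshore blowout preventer fails to close) [OR] = 1 − (1−0.454000) × (1−0.005132) × (1−0.000709) = 0.457187
Rounded to 4 decimal places: P(Offshore blowout preventer fails to close) ≈ 0.4572.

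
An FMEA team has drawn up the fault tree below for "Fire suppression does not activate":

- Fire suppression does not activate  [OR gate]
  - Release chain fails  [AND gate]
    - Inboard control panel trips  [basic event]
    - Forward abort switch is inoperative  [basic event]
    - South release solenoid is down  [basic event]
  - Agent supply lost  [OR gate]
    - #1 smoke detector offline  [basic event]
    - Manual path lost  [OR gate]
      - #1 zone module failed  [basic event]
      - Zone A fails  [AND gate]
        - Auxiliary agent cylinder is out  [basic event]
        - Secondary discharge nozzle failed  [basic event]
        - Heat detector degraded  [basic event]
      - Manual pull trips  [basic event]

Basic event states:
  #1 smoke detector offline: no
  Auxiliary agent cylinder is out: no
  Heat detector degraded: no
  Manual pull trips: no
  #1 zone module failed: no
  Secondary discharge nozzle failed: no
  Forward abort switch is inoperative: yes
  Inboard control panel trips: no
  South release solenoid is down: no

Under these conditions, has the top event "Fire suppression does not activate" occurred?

No

Release chain fails [AND]: Inboard control panel trips=not, Forward abort switch is inoperative=occurs, South release solenoid is down=not → not all inputs occur → does not occur.
Zone A fails [AND]: Auxiliary agent cylinder is out=not, Secondary discharge nozzle failed=not, Heat detector degraded=not → not all inputs occur → does not occur.
Manual path lost [OR]: #1 zone module failed=not, Zone A fails=not, Manual pull trips=not → no input occurs → does not occur.
Agent supply lost [OR]: #1 smoke detector offline=not, Manual path lost=not → no input occurs → does not occur.
Fire suppression does not activate [OR]: Release chain fails=not, Agent supply lost=not → no input occurs → does not occur.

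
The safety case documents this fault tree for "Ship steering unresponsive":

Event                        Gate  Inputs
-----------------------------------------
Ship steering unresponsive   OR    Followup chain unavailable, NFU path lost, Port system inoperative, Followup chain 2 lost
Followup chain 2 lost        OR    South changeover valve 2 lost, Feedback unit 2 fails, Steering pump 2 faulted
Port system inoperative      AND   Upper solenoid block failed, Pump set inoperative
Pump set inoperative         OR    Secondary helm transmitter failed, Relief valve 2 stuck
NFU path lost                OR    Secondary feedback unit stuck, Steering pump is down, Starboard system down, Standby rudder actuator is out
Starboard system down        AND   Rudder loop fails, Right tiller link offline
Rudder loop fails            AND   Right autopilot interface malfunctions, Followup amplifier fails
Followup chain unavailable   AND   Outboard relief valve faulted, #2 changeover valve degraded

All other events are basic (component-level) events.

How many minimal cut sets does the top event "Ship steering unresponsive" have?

10

Followup chain unavailable [AND]: one cut set from each child combined → 1 × 1 = 1 cut set(s).
Rudder loop fails [AND]: one cut set from each child combined → 1 × 1 = 1 cut set(s).
Starboard system down [AND]: one cut set from each child combined → 1 × 1 = 1 cut set(s).
NFU path lost [OR]: union of children's cut sets → 4 cut set(s).
Pump set inoperative [OR]: union of children's cut sets → 2 cut set(s).
Port system inoperative [AND]: one cut set from each child combined → 1 × 2 = 2 cut set(s).
Followup chain 2 lost [OR]: union of children's cut sets → 3 cut set(s).
Ship steering unresponsive [OR]: union of children's cut sets → 10 cut set(s).
Minimal cut sets: {#2 changeover valve degraded, Outboard relief valve faulted}; {Secondary feedback unit stuck}; {Steering pump is down}; {Followup amplifier fails, Right autopilot interface malfunctions, Right tiller link offline}; {Standby rudder actuator is out}; {Secondary helm transmitter failed, Upper solenoid block failed}; {Relief valve 2 stuck, Upper solenoid block failed}; {South changeover valve 2 lost}; {Feedback unit 2 fails}; {Steering pump 2 faulted}.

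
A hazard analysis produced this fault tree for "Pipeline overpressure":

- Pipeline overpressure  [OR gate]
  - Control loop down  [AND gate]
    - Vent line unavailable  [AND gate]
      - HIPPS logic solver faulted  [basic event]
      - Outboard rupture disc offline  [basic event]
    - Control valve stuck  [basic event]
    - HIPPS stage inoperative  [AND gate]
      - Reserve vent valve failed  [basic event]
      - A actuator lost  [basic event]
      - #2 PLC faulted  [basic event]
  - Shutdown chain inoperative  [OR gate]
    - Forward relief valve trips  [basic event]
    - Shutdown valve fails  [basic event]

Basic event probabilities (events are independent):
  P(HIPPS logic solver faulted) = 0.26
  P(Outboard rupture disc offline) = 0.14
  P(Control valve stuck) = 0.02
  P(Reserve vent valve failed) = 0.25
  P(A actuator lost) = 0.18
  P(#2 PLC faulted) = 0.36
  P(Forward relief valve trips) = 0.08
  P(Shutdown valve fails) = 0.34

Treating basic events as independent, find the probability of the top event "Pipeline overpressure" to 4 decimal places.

P(Vent line unavailable) [AND] = 0.26 × 0.14 = 0.036400
P(HIPPS stage inoperative) [AND] = 0.25 × 0.18 × 0.36 = 0.016200
P(Control loop down) [AND] = 0.036400 × 0.02 × 0.016200 = 0.000012
P(Shutdown chain inoperative) [OR] = 1 − (1−0.08) × (1−0.34) = 0.392800
P(Pipeline overpressure) [OR] = 1 − (1−0.000012) × (1−0.392800) = 0.392807
Rounded to 4 decimal places: P(Pipeline overpressure) ≈ 0.3928.

0.3928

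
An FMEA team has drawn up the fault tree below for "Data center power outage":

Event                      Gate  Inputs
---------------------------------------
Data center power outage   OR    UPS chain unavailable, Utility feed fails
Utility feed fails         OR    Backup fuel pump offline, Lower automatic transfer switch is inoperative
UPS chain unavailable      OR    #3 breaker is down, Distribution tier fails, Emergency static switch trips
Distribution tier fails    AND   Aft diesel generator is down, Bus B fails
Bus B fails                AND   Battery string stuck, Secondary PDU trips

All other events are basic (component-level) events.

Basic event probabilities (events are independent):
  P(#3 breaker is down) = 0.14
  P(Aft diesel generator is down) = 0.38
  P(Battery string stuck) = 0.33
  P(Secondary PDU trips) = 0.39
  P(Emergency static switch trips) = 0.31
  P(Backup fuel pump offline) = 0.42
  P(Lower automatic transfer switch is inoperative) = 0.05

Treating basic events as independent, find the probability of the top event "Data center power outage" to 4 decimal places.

0.6890

P(Bus B fails) [AND] = 0.33 × 0.39 = 0.128700
P(Distribution tier fails) [AND] = 0.38 × 0.128700 = 0.048906
P(UPS chain unavailable) [OR] = 1 − (1−0.14) × (1−0.048906) × (1−0.31) = 0.435621
P(Utility feed fails) [OR] = 1 − (1−0.42) × (1−0.05) = 0.449000
P(Data center power outage) [OR] = 1 − (1−0.435621) × (1−0.449000) = 0.689027
Rounded to 4 decimal places: P(Data center power outage) ≈ 0.6890.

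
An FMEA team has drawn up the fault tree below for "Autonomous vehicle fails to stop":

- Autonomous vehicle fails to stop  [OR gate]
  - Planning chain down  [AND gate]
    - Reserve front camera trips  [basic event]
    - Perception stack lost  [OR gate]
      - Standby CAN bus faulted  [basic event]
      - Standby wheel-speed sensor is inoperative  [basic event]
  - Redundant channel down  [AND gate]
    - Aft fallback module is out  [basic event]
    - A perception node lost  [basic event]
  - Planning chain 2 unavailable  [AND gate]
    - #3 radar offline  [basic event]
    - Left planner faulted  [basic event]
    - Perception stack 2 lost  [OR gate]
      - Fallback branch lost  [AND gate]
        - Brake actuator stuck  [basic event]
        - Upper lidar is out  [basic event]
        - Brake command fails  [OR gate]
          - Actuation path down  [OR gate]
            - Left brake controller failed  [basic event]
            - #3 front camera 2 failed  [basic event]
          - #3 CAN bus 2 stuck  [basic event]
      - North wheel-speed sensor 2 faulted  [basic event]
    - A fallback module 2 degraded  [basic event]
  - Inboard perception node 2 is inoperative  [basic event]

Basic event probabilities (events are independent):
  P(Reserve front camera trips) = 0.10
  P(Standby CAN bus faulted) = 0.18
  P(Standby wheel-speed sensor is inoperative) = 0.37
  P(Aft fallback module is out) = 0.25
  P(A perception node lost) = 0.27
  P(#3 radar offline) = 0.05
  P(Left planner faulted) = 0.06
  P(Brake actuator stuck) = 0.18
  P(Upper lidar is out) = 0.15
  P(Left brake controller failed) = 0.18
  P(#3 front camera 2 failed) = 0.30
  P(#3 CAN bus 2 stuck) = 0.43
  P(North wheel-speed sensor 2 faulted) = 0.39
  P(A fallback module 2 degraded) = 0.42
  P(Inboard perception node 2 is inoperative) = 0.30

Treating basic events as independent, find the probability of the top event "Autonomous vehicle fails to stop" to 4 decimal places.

0.3791

P(Perception stack lost) [OR] = 1 − (1−0.18) × (1−0.37) = 0.483400
P(Planning chain down) [AND] = 0.10 × 0.483400 = 0.048340
P(Redundant channel down) [AND] = 0.25 × 0.27 = 0.067500
P(Actuation path down) [OR] = 1 − (1−0.18) × (1−0.30) = 0.426000
P(Brake command fails) [OR] = 1 − (1−0.426000) × (1−0.43) = 0.672820
P(Fallback branch lost) [AND] = 0.18 × 0.15 × 0.672820 = 0.018166
P(Perception stack 2 lost) [OR] = 1 − (1−0.018166) × (1−0.39) = 0.401081
P(Planning chain 2 unavailable) [AND] = 0.05 × 0.06 × 0.401081 × 0.42 = 0.000505
P(Autonomous vehicle fails to stop) [OR] = 1 − (1−0.048340) × (1−0.067500) × (1−0.000505) × (1−0.30) = 0.379118
Rounded to 4 decimal places: P(Autonomous vehicle fails to stop) ≈ 0.3791.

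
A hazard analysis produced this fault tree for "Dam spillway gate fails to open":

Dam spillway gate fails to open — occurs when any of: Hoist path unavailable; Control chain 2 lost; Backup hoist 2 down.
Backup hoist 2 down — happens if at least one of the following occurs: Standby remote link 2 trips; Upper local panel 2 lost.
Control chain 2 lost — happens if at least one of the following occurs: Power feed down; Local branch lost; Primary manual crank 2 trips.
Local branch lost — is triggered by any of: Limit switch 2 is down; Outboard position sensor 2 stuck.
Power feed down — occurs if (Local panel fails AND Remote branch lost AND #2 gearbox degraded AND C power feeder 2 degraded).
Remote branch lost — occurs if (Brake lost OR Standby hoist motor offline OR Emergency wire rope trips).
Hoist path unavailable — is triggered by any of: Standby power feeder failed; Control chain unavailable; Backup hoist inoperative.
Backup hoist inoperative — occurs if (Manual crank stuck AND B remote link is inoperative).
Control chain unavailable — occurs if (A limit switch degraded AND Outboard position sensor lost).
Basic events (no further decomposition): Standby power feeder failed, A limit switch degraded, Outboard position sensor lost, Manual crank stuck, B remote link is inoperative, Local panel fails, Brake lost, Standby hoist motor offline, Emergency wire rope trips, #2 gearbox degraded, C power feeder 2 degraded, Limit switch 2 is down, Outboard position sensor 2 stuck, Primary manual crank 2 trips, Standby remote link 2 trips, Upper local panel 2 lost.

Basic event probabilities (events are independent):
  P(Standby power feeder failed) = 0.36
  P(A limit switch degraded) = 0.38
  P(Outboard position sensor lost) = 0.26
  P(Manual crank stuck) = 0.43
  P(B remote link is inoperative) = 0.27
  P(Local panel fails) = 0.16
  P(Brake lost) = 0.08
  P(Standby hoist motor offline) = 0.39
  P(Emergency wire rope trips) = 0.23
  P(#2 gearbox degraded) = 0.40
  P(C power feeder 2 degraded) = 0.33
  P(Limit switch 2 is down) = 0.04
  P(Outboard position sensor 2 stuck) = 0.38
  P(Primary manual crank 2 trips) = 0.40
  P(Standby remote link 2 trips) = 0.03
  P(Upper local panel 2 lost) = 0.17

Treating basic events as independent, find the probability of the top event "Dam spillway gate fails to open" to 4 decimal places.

P(Control chain unavailable) [AND] = 0.38 × 0.26 = 0.098800
P(Backup hoist inoperative) [AND] = 0.43 × 0.27 = 0.116100
P(Hoist path unavailable) [OR] = 1 − (1−0.36) × (1−0.098800) × (1−0.116100) = 0.490195
P(Remote branch lost) [OR] = 1 − (1−0.08) × (1−0.39) × (1−0.23) = 0.567876
P(Power feed down) [AND] = 0.16 × 0.567876 × 0.40 × 0.33 = 0.011994
P(Local branch lost) [OR] = 1 − (1−0.04) × (1−0.38) = 0.404800
P(Control chain 2 lost) [OR] = 1 − (1−0.011994) × (1−0.404800) × (1−0.40) = 0.647163
P(Backup hoist 2 down) [OR] = 1 − (1−0.03) × (1−0.17) = 0.194900
P(Dam spillway gate fails to open) [OR] = 1 − (1−0.490195) × (1−0.647163) × (1−0.194900) = 0.855180
Rounded to 4 decimal places: P(Dam spillway gate fails to open) ≈ 0.8552.

0.8552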